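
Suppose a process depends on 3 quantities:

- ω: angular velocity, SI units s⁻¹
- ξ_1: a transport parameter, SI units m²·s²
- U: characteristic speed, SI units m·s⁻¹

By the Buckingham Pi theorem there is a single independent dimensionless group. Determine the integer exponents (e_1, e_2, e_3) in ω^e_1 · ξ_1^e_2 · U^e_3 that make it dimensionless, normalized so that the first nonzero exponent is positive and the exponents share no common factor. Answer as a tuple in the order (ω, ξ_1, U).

(4, 1, -2)

L: e_1·(0) + e_2·(2) + e_3·(1) = 0
T: e_1·(-1) + e_2·(2) + e_3·(-1) = 0
Solving this homogeneous linear system for the smallest-integer solution (first nonzero entry positive) gives (4, 1, -2).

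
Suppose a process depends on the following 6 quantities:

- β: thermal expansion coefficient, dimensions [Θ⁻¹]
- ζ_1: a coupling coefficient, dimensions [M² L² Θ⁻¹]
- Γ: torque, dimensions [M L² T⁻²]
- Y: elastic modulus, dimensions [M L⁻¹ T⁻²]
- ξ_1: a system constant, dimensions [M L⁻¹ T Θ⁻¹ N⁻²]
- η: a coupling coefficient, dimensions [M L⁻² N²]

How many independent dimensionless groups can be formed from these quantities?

There are 6 variables and 5 base dimensions (M, L, T, Θ, N).
The dimension matrix has rank 5.
Independent dimensionless groups: 6 − 5 = 1.

1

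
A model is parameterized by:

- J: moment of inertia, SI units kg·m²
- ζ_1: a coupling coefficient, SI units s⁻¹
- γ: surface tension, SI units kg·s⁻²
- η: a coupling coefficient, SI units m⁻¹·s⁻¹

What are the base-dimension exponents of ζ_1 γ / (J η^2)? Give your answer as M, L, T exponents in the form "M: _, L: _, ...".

M: 0, L: 0, T: -1

Collect each base-dimension exponent across the product:
  M: −(1) + (0) + (1) − 2·(0) = 0
  L: −(2) + (0) + (0) − 2·(-1) = 0
  T: −(0) + (-1) + (-2) − 2·(-1) = -1
So the dimensions are [T⁻¹].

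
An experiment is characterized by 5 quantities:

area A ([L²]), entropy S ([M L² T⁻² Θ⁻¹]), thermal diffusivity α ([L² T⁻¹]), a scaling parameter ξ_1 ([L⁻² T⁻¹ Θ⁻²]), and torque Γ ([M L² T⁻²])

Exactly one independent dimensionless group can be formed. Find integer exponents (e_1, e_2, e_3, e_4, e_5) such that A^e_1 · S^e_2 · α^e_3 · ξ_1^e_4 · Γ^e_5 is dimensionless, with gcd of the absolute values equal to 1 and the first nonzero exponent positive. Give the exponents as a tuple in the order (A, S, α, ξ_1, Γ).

M: e_1·(0) + e_2·(1) + e_3·(0) + e_4·(0) + e_5·(1) = 0
L: e_1·(2) + e_2·(2) + e_3·(2) + e_4·(-2) + e_5·(2) = 0
T: e_1·(0) + e_2·(-2) + e_3·(-1) + e_4·(-1) + e_5·(-2) = 0
Θ: e_1·(0) + e_2·(-1) + e_3·(0) + e_4·(-2) + e_5·(0) = 0
Solving this homogeneous linear system for the smallest-integer solution (first nonzero entry positive) gives (2, -2, -1, 1, 2).

(2, -2, -1, 1, 2)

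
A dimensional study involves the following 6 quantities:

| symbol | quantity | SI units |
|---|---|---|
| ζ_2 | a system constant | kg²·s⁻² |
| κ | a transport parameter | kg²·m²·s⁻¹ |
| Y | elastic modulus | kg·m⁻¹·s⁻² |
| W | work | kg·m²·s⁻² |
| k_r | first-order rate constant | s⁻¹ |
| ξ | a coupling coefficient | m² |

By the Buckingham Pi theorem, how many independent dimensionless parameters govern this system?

There are 6 variables and 3 base dimensions (M, L, T).
The dimension matrix has rank 3.
Independent dimensionless groups: 6 − 3 = 3.

3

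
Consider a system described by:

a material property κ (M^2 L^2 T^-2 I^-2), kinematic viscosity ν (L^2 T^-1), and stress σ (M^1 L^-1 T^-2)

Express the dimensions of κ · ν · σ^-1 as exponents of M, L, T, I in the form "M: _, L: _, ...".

Collect each base-dimension exponent across the product:
  M: (2) + (0) − (1) = 1
  L: (2) + (2) − (-1) = 5
  T: (-2) + (-1) − (-2) = -1
  I: (-2) + (0) − (0) = -2
So the dimensions are [M L⁵ T⁻¹ I⁻²].

M: 1, L: 5, T: -1, I: -2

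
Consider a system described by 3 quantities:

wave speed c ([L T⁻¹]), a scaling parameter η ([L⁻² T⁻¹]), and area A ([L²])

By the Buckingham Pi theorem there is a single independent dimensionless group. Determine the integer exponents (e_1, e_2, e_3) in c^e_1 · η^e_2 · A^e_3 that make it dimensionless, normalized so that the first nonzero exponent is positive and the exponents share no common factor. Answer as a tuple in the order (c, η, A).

(2, -2, -3)

L: e_1·(1) + e_2·(-2) + e_3·(2) = 0
T: e_1·(-1) + e_2·(-1) + e_3·(0) = 0
Solving this homogeneous linear system for the smallest-integer solution (first nonzero entry positive) gives (2, -2, -3).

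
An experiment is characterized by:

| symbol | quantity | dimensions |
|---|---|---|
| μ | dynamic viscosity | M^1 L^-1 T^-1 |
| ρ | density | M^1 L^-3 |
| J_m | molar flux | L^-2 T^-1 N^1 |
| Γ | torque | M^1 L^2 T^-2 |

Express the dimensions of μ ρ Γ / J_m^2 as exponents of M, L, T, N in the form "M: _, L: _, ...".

M: 3, L: 2, T: -1, N: -2

Collect each base-dimension exponent across the product:
  M: (1) + (1) − 2·(0) + (1) = 3
  L: (-1) + (-3) − 2·(-2) + (2) = 2
  T: (-1) + (0) − 2·(-1) + (-2) = -1
  N: (0) + (0) − 2·(1) + (0) = -2
So the dimensions are [M³ L² T⁻¹ N⁻²].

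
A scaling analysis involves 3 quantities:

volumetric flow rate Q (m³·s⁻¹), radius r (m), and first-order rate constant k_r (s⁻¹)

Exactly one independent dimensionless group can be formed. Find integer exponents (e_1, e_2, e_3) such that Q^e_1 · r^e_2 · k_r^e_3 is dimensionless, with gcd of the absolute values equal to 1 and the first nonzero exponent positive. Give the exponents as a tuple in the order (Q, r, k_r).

(1, -3, -1)

L: e_1·(3) + e_2·(1) + e_3·(0) = 0
T: e_1·(-1) + e_2·(0) + e_3·(-1) = 0
Solving this homogeneous linear system for the smallest-integer solution (first nonzero entry positive) gives (1, -3, -1).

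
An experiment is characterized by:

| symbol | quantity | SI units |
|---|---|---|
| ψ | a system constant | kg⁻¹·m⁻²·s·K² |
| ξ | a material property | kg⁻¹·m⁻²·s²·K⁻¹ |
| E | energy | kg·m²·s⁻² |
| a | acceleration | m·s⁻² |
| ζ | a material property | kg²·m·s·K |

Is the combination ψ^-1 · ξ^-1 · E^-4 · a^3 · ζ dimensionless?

yes

Sum the exponent of each base dimension across the product:
  M: −[ψ]_M − [ξ]_M − 4·[E]_M + 3·[a]_M + [ζ]_M = −(-1) − (-1) − 4·(1) + 3·(0) + (2) = 0
  L: −[ψ]_L − [ξ]_L − 4·[E]_L + 3·[a]_L + [ζ]_L = −(-2) − (-2) − 4·(2) + 3·(1) + (1) = 0
  T: −[ψ]_T − [ξ]_T − 4·[E]_T + 3·[a]_T + [ζ]_T = −(1) − (2) − 4·(-2) + 3·(-2) + (1) = 0
  Θ: −[ψ]_Θ − [ξ]_Θ − 4·[E]_Θ + 3·[a]_Θ + [ζ]_Θ = −(2) − (-1) − 4·(0) + 3·(0) + (1) = 0
All base exponents vanish — dimensionless.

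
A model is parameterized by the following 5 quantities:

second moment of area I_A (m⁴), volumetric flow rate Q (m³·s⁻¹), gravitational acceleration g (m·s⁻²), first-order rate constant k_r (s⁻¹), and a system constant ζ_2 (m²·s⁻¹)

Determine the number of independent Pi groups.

There are 5 variables and 2 base dimensions (L, T).
The dimension matrix has rank 2.
Independent dimensionless groups: 5 − 2 = 3.

3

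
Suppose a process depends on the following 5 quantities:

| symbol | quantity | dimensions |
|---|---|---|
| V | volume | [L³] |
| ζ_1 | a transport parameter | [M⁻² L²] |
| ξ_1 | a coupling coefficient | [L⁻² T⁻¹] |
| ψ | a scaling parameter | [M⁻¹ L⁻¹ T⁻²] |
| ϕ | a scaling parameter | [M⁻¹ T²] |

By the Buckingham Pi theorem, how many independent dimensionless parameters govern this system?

There are 5 variables and 3 base dimensions (M, L, T).
The dimension matrix has rank 3.
Independent dimensionless groups: 5 − 3 = 2.

2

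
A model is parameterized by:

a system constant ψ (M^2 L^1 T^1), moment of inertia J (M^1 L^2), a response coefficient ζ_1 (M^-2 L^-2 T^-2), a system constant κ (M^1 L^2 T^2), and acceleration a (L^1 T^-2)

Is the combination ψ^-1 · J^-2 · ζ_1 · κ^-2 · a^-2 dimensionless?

Sum the exponent of each base dimension across the product:
  M: −[ψ]_M − 2·[J]_M + [ζ_1]_M − 2·[κ]_M − 2·[a]_M = −(2) − 2·(1) + (-2) − 2·(1) − 2·(0) = -8
  L: −[ψ]_L − 2·[J]_L + [ζ_1]_L − 2·[κ]_L − 2·[a]_L = −(1) − 2·(2) + (-2) − 2·(2) − 2·(1) = -13
  T: −[ψ]_T − 2·[J]_T + [ζ_1]_T − 2·[κ]_T − 2·[a]_T = −(1) − 2·(0) + (-2) − 2·(2) − 2·(-2) = -3
Net dimensions [M⁻⁸ L⁻¹³ T⁻³] ≠ [1] — not dimensionless.

no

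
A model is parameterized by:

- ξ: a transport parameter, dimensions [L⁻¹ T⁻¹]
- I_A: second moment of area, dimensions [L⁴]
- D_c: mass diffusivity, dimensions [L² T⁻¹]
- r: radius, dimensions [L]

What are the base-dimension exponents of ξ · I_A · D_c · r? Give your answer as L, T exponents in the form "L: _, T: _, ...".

Collect each base-dimension exponent across the product:
  L: (-1) + (4) + (2) + (1) = 6
  T: (-1) + (0) + (-1) + (0) = -2
So the dimensions are [L⁶ T⁻²].

L: 6, T: -2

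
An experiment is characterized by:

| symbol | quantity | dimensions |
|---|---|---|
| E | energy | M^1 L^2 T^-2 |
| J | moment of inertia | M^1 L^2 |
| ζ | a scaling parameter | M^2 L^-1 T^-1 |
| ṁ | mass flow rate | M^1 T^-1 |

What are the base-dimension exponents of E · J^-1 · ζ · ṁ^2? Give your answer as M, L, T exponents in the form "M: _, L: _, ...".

Collect each base-dimension exponent across the product:
  M: (1) − (1) + (2) + 2·(1) = 4
  L: (2) − (2) + (-1) + 2·(0) = -1
  T: (-2) − (0) + (-1) + 2·(-1) = -5
So the dimensions are [M⁴ L⁻¹ T⁻⁵].

M: 4, L: -1, T: -5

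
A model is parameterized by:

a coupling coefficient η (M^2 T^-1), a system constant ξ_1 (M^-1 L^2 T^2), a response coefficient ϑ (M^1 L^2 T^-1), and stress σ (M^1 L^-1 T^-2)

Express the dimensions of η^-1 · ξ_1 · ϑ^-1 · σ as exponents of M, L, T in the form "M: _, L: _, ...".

Collect each base-dimension exponent across the product:
  M: −(2) + (-1) − (1) + (1) = -3
  L: −(0) + (2) − (2) + (-1) = -1
  T: −(-1) + (2) − (-1) + (-2) = 2
So the dimensions are [M⁻³ L⁻¹ T²].

M: -3, L: -1, T: 2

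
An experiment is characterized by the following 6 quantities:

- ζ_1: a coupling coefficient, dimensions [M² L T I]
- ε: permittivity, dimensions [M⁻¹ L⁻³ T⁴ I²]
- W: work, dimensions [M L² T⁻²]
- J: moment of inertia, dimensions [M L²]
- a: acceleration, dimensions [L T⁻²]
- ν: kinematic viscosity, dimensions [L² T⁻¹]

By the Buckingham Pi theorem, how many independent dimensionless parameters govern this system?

2

There are 6 variables and 4 base dimensions (M, L, T, I).
The dimension matrix has rank 4.
Independent dimensionless groups: 6 − 4 = 2.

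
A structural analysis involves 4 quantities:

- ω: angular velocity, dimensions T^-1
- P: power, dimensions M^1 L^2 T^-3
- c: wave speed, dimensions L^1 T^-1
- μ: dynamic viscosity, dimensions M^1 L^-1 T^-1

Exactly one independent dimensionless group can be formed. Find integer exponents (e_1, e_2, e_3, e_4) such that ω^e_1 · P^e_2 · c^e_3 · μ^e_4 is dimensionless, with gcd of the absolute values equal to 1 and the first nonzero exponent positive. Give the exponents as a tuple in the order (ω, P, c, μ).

(1, 1, -3, -1)

M: e_1·(0) + e_2·(1) + e_3·(0) + e_4·(1) = 0
L: e_1·(0) + e_2·(2) + e_3·(1) + e_4·(-1) = 0
T: e_1·(-1) + e_2·(-3) + e_3·(-1) + e_4·(-1) = 0
Solving this homogeneous linear system for the smallest-integer solution (first nonzero entry positive) gives (1, 1, -3, -1).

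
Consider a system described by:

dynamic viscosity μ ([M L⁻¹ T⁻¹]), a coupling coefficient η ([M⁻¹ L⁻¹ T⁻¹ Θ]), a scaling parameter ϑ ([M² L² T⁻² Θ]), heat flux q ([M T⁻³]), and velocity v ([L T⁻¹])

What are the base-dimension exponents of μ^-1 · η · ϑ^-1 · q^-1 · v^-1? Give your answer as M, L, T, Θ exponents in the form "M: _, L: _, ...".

Collect each base-dimension exponent across the product:
  M: −(1) + (-1) − (2) − (1) − (0) = -5
  L: −(-1) + (-1) − (2) − (0) − (1) = -3
  T: −(-1) + (-1) − (-2) − (-3) − (-1) = 6
  Θ: −(0) + (1) − (1) − (0) − (0) = 0
So the dimensions are [M⁻⁵ L⁻³ T⁶].

M: -5, L: -3, T: 6, Θ: 0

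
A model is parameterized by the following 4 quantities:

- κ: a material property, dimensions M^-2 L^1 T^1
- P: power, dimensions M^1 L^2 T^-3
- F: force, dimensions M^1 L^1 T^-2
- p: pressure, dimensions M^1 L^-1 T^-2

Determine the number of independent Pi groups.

1

There are 4 variables and 3 base dimensions (M, L, T).
The dimension matrix has rank 3.
Independent dimensionless groups: 4 − 3 = 1.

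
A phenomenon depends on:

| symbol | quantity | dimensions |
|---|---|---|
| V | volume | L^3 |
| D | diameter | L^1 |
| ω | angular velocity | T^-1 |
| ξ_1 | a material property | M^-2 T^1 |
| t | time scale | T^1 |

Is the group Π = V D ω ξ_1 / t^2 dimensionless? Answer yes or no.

Sum the exponent of each base dimension across the product:
  M: [V]_M + [D]_M + [ω]_M + [ξ_1]_M − 2·[t]_M = (0) + (0) + (0) + (-2) − 2·(0) = -2
  L: [V]_L + [D]_L + [ω]_L + [ξ_1]_L − 2·[t]_L = (3) + (1) + (0) + (0) − 2·(0) = 4
  T: [V]_T + [D]_T + [ω]_T + [ξ_1]_T − 2·[t]_T = (0) + (0) + (-1) + (1) − 2·(1) = -2
Net dimensions [M⁻² L⁴ T⁻²] ≠ [1] — not dimensionless.

no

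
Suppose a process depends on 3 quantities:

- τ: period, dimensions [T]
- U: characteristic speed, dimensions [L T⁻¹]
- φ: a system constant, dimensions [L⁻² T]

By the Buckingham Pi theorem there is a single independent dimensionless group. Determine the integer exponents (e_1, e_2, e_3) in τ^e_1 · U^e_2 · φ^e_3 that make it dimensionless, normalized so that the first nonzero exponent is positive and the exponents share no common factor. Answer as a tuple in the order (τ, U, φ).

(1, 2, 1)

L: e_1·(0) + e_2·(1) + e_3·(-2) = 0
T: e_1·(1) + e_2·(-1) + e_3·(1) = 0
Solving this homogeneous linear system for the smallest-integer solution (first nonzero entry positive) gives (1, 2, 1).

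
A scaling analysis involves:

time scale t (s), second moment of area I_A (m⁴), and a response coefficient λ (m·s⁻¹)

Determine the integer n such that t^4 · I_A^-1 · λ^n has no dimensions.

Balance the L exponent: (1)·n from λ, plus 4·(0) − (4) = -4 from the rest, must sum to zero.
n − 4 = 0, so n = 4.

4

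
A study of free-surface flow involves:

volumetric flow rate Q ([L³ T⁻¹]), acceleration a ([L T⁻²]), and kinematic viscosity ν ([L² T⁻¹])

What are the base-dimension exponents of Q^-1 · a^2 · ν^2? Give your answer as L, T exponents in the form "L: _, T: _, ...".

L: 3, T: -5

Collect each base-dimension exponent across the product:
  L: −(3) + 2·(1) + 2·(2) = 3
  T: −(-1) + 2·(-2) + 2·(-1) = -5
So the dimensions are [L³ T⁻⁵].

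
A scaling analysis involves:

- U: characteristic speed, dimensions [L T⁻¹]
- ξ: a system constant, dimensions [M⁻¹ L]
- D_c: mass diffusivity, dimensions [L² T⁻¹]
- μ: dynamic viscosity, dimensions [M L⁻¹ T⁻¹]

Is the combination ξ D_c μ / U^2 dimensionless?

yes

Sum the exponent of each base dimension across the product:
  M: −2·[U]_M + [ξ]_M + [D_c]_M + [μ]_M = −2·(0) + (-1) + (0) + (1) = 0
  L: −2·[U]_L + [ξ]_L + [D_c]_L + [μ]_L = −2·(1) + (1) + (2) + (-1) = 0
  T: −2·[U]_T + [ξ]_T + [D_c]_T + [μ]_T = −2·(-1) + (0) + (-1) + (-1) = 0
All base exponents vanish — dimensionless.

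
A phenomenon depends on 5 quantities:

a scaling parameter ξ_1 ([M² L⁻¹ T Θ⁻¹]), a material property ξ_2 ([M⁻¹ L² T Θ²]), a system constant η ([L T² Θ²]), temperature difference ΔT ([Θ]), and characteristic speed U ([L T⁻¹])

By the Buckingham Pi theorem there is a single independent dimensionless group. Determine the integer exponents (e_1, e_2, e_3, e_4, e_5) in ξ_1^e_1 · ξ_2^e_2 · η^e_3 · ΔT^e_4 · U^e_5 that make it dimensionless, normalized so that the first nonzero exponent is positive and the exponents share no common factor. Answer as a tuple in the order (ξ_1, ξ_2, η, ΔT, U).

M: e_1·(2) + e_2·(-1) + e_3·(0) + e_4·(0) + e_5·(0) = 0
L: e_1·(-1) + e_2·(2) + e_3·(1) + e_4·(0) + e_5·(1) = 0
T: e_1·(1) + e_2·(1) + e_3·(2) + e_4·(0) + e_5·(-1) = 0
Θ: e_1·(-1) + e_2·(2) + e_3·(2) + e_4·(1) + e_5·(0) = 0
Solving this homogeneous linear system for the smallest-integer solution (first nonzero entry positive) gives (1, 2, -2, 1, -1).

(1, 2, -2, 1, -1)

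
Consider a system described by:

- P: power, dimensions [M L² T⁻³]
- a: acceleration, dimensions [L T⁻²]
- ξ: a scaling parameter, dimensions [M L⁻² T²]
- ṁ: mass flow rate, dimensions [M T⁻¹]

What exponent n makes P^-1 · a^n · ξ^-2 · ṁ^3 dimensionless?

Balance the L exponent: (1)·n from a, plus −(2) − 2·(-2) + 3·(0) = 2 from the rest, must sum to zero.
n + 2 = 0, so n = -2.

-2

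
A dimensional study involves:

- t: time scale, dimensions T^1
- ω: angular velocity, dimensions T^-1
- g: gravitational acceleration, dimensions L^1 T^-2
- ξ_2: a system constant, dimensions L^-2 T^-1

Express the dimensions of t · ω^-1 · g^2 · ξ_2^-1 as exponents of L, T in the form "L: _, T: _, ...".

Collect each base-dimension exponent across the product:
  L: (0) − (0) + 2·(1) − (-2) = 4
  T: (1) − (-1) + 2·(-2) − (-1) = -1
So the dimensions are [L⁴ T⁻¹].

L: 4, T: -1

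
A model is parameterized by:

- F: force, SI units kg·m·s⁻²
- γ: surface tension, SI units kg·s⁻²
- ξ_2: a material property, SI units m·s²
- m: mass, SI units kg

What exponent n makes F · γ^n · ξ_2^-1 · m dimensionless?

-2

Balance the M exponent: (1)·n from γ, plus (1) − (0) + (1) = 2 from the rest, must sum to zero.
n + 2 = 0, so n = -2.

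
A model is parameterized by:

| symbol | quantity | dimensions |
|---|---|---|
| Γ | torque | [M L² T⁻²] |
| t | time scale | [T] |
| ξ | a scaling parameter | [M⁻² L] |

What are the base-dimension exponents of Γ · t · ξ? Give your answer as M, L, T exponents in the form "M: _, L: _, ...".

M: -1, L: 3, T: -1

Collect each base-dimension exponent across the product:
  M: (1) + (0) + (-2) = -1
  L: (2) + (0) + (1) = 3
  T: (-2) + (1) + (0) = -1
So the dimensions are [M⁻¹ L³ T⁻¹].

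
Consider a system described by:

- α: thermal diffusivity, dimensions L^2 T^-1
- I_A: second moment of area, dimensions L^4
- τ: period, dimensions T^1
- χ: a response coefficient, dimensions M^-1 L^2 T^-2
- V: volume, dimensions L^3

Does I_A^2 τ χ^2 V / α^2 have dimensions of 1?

Sum the exponent of each base dimension across the product:
  M: −2·[α]_M + 2·[I_A]_M + [τ]_M + 2·[χ]_M + [V]_M = −2·(0) + 2·(0) + (0) + 2·(-1) + (0) = -2
  L: −2·[α]_L + 2·[I_A]_L + [τ]_L + 2·[χ]_L + [V]_L = −2·(2) + 2·(4) + (0) + 2·(2) + (3) = 11
  T: −2·[α]_T + 2·[I_A]_T + [τ]_T + 2·[χ]_T + [V]_T = −2·(-1) + 2·(0) + (1) + 2·(-2) + (0) = -1
Net dimensions [M⁻² L¹¹ T⁻¹] ≠ [1] — not dimensionless.

no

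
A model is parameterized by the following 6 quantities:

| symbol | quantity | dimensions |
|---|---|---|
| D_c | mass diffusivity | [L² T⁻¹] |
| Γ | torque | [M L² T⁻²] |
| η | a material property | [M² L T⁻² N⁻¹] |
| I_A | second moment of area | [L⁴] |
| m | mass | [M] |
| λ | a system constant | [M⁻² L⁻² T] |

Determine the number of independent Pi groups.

There are 6 variables and 4 base dimensions (M, L, T, N).
The dimension matrix has rank 4.
Independent dimensionless groups: 6 − 4 = 2.

2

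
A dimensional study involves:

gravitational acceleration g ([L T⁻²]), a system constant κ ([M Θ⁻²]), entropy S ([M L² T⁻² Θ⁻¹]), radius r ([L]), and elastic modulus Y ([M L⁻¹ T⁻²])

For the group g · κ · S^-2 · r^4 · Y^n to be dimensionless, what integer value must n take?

Balance the M exponent: (1)·n from Y, plus (0) + (1) − 2·(1) + 4·(0) = -1 from the rest, must sum to zero.
n − 1 = 0, so n = 1.

1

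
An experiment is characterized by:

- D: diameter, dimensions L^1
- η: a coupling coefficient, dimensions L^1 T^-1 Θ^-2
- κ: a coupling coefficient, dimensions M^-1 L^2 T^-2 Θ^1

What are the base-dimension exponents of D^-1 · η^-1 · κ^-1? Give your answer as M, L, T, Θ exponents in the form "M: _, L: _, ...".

M: 1, L: -4, T: 3, Θ: 1

Collect each base-dimension exponent across the product:
  M: −(0) − (0) − (-1) = 1
  L: −(1) − (1) − (2) = -4
  T: −(0) − (-1) − (-2) = 3
  Θ: −(0) − (-2) − (1) = 1
So the dimensions are [M L⁻⁴ T³ Θ].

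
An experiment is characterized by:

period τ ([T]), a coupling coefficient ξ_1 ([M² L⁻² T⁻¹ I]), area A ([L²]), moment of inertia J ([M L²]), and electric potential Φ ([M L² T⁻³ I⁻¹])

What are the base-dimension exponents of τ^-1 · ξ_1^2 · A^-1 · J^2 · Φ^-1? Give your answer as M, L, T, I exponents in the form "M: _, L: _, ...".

Collect each base-dimension exponent across the product:
  M: −(0) + 2·(2) − (0) + 2·(1) − (1) = 5
  L: −(0) + 2·(-2) − (2) + 2·(2) − (2) = -4
  T: −(1) + 2·(-1) − (0) + 2·(0) − (-3) = 0
  I: −(0) + 2·(1) − (0) + 2·(0) − (-1) = 3
So the dimensions are [M⁵ L⁻⁴ I³].

M: 5, L: -4, T: 0, I: 3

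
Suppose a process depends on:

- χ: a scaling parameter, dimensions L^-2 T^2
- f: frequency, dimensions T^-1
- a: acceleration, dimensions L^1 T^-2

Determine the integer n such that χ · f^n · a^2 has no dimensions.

-2

Balance the T exponent: (-1)·n from f, plus (2) + 2·(-2) = -2 from the rest, must sum to zero.
−n − 2 = 0, so n = -2.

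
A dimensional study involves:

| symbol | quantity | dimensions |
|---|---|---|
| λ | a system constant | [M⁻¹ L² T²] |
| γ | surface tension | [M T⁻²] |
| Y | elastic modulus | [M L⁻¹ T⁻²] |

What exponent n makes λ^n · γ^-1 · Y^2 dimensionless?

Balance the M exponent: (-1)·n from λ, plus −(1) + 2·(1) = 1 from the rest, must sum to zero.
−n + 1 = 0, so n = 1.

1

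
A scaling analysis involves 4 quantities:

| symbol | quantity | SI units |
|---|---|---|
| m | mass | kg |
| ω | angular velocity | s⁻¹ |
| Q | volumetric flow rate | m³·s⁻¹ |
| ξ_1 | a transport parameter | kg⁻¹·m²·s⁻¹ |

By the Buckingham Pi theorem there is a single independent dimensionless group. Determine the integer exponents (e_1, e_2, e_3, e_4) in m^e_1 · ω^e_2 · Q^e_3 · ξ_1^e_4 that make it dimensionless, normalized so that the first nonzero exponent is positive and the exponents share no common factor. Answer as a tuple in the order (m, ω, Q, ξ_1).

M: e_1·(1) + e_2·(0) + e_3·(0) + e_4·(-1) = 0
L: e_1·(0) + e_2·(0) + e_3·(3) + e_4·(2) = 0
T: e_1·(0) + e_2·(-1) + e_3·(-1) + e_4·(-1) = 0
Solving this homogeneous linear system for the smallest-integer solution (first nonzero entry positive) gives (3, -1, -2, 3).

(3, -1, -2, 3)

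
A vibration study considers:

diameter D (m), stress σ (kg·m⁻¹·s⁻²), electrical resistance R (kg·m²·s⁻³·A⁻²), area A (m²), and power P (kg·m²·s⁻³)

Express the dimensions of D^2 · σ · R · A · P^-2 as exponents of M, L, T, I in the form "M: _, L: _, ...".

Collect each base-dimension exponent across the product:
  M: 2·(0) + (1) + (1) + (0) − 2·(1) = 0
  L: 2·(1) + (-1) + (2) + (2) − 2·(2) = 1
  T: 2·(0) + (-2) + (-3) + (0) − 2·(-3) = 1
  I: 2·(0) + (0) + (-2) + (0) − 2·(0) = -2
So the dimensions are [L T I⁻²].

M: 0, L: 1, T: 1, I: -2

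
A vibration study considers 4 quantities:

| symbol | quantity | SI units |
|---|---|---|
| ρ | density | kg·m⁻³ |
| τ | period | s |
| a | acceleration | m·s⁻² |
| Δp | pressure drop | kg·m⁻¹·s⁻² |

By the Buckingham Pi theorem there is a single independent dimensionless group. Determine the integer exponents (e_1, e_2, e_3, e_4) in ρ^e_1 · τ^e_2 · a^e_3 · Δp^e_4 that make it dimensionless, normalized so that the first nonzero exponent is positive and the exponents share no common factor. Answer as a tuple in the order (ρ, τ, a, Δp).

(1, 2, 2, -1)

M: e_1·(1) + e_2·(0) + e_3·(0) + e_4·(1) = 0
L: e_1·(-3) + e_2·(0) + e_3·(1) + e_4·(-1) = 0
T: e_1·(0) + e_2·(1) + e_3·(-2) + e_4·(-2) = 0
Solving this homogeneous linear system for the smallest-integer solution (first nonzero entry positive) gives (1, 2, 2, -1).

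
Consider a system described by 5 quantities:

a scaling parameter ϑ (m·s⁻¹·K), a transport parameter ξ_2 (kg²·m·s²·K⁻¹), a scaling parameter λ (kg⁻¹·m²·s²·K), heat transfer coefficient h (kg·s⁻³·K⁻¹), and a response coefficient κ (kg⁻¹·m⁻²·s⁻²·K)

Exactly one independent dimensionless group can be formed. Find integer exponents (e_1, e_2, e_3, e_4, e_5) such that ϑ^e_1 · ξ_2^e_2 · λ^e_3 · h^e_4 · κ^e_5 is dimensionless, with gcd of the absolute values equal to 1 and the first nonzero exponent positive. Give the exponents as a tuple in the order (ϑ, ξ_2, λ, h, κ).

(2, -2, -3, -2, -3)

M: e_1·(0) + e_2·(2) + e_3·(-1) + e_4·(1) + e_5·(-1) = 0
L: e_1·(1) + e_2·(1) + e_3·(2) + e_4·(0) + e_5·(-2) = 0
T: e_1·(-1) + e_2·(2) + e_3·(2) + e_4·(-3) + e_5·(-2) = 0
Θ: e_1·(1) + e_2·(-1) + e_3·(1) + e_4·(-1) + e_5·(1) = 0
Solving this homogeneous linear system for the smallest-integer solution (first nonzero entry positive) gives (2, -2, -3, -2, -3).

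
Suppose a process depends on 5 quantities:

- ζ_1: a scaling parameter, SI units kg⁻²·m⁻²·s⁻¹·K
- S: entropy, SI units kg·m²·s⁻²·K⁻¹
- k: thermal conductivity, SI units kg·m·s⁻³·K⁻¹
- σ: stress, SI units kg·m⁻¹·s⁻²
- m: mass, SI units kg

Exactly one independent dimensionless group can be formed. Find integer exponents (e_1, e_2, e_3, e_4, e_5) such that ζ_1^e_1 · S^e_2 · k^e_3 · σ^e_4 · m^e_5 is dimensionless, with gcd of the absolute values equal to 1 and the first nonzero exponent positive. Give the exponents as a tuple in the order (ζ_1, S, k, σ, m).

M: e_1·(-2) + e_2·(1) + e_3·(1) + e_4·(1) + e_5·(1) = 0
L: e_1·(-2) + e_2·(2) + e_3·(1) + e_4·(-1) + e_5·(0) = 0
T: e_1·(-1) + e_2·(-2) + e_3·(-3) + e_4·(-2) + e_5·(0) = 0
Θ: e_1·(1) + e_2·(-1) + e_3·(-1) + e_4·(0) + e_5·(0) = 0
Solving this homogeneous linear system for the smallest-integer solution (first nonzero entry positive) gives (1, -2, 3, -3, 4).

(1, -2, 3, -3, 4)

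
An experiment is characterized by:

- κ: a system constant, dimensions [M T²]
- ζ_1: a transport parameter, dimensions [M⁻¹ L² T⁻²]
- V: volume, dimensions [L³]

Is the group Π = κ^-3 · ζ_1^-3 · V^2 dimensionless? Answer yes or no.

yes

Sum the exponent of each base dimension across the product:
  M: −3·[κ]_M − 3·[ζ_1]_M + 2·[V]_M = −3·(1) − 3·(-1) + 2·(0) = 0
  L: −3·[κ]_L − 3·[ζ_1]_L + 2·[V]_L = −3·(0) − 3·(2) + 2·(3) = 0
  T: −3·[κ]_T − 3·[ζ_1]_T + 2·[V]_T = −3·(2) − 3·(-2) + 2·(0) = 0
All base exponents vanish — dimensionless.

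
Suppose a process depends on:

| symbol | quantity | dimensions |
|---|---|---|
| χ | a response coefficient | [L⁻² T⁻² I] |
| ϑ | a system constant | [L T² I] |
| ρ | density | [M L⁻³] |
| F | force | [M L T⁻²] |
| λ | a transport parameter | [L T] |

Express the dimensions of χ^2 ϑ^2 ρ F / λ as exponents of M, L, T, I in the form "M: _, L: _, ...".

M: 2, L: -5, T: -3, I: 4

Collect each base-dimension exponent across the product:
  M: 2·(0) + 2·(0) + (1) + (1) − (0) = 2
  L: 2·(-2) + 2·(1) + (-3) + (1) − (1) = -5
  T: 2·(-2) + 2·(2) + (0) + (-2) − (1) = -3
  I: 2·(1) + 2·(1) + (0) + (0) − (0) = 4
So the dimensions are [M² L⁻⁵ T⁻³ I⁴].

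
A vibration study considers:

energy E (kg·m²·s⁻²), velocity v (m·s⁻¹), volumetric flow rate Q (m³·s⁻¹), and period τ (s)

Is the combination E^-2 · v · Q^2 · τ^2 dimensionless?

Sum the exponent of each base dimension across the product:
  M: −2·[E]_M + [v]_M + 2·[Q]_M + 2·[τ]_M = −2·(1) + (0) + 2·(0) + 2·(0) = -2
  L: −2·[E]_L + [v]_L + 2·[Q]_L + 2·[τ]_L = −2·(2) + (1) + 2·(3) + 2·(0) = 3
  T: −2·[E]_T + [v]_T + 2·[Q]_T + 2·[τ]_T = −2·(-2) + (-1) + 2·(-1) + 2·(1) = 3
Net dimensions [M⁻² L³ T³] ≠ [1] — not dimensionless.

no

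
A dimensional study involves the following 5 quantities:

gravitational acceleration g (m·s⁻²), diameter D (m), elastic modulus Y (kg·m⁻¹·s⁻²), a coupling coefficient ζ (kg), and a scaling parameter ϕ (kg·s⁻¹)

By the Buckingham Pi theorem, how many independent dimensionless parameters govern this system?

2

There are 5 variables and 3 base dimensions (M, L, T).
The dimension matrix has rank 3.
Independent dimensionless groups: 5 − 3 = 2.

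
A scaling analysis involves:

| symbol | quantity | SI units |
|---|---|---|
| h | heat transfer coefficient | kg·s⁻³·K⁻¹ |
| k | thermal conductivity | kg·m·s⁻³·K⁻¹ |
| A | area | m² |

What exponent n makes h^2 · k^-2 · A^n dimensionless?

1

Balance the L exponent: (2)·n from A, plus 2·(0) − 2·(1) = -2 from the rest, must sum to zero.
2n − 2 = 0, so n = 1.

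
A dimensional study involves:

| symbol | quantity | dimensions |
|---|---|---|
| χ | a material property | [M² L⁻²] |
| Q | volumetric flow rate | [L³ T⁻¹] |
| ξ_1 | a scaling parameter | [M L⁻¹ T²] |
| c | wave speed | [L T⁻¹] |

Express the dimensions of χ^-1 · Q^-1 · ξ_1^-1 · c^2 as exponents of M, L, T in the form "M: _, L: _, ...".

M: -3, L: 2, T: -3

Collect each base-dimension exponent across the product:
  M: −(2) − (0) − (1) + 2·(0) = -3
  L: −(-2) − (3) − (-1) + 2·(1) = 2
  T: −(0) − (-1) − (2) + 2·(-1) = -3
So the dimensions are [M⁻³ L² T⁻³].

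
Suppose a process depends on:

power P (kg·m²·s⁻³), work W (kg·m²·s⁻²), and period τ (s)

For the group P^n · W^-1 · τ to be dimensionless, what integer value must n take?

1

Balance the M exponent: (1)·n from P, plus −(1) + (0) = -1 from the rest, must sum to zero.
n − 1 = 0, so n = 1.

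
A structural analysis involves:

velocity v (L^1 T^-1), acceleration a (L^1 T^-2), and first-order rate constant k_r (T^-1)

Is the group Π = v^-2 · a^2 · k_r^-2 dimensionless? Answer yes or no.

Sum the exponent of each base dimension across the product:
  M: −2·[v]_M + 2·[a]_M − 2·[k_r]_M = −2·(0) + 2·(0) − 2·(0) = 0
  L: −2·[v]_L + 2·[a]_L − 2·[k_r]_L = −2·(1) + 2·(1) − 2·(0) = 0
  T: −2·[v]_T + 2·[a]_T − 2·[k_r]_T = −2·(-1) + 2·(-2) − 2·(-1) = 0
All base exponents vanish — dimensionless.

yes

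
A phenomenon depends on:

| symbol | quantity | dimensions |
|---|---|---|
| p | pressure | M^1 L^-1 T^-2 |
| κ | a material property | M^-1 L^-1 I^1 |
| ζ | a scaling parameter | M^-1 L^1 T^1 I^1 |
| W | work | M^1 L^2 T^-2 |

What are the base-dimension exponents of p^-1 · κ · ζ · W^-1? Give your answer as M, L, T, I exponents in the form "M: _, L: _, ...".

M: -4, L: -1, T: 5, I: 2

Collect each base-dimension exponent across the product:
  M: −(1) + (-1) + (-1) − (1) = -4
  L: −(-1) + (-1) + (1) − (2) = -1
  T: −(-2) + (0) + (1) − (-2) = 5
  I: −(0) + (1) + (1) − (0) = 2
So the dimensions are [M⁻⁴ L⁻¹ T⁵ I²].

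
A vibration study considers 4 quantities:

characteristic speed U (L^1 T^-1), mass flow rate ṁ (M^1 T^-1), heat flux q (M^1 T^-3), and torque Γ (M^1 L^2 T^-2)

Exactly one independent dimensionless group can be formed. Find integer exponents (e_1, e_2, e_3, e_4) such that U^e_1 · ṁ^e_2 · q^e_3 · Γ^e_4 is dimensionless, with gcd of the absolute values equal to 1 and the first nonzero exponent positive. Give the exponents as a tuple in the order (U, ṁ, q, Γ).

(4, 3, -1, -2)

M: e_1·(0) + e_2·(1) + e_3·(1) + e_4·(1) = 0
L: e_1·(1) + e_2·(0) + e_3·(0) + e_4·(2) = 0
T: e_1·(-1) + e_2·(-1) + e_3·(-3) + e_4·(-2) = 0
Solving this homogeneous linear system for the smallest-integer solution (first nonzero entry positive) gives (4, 3, -1, -2).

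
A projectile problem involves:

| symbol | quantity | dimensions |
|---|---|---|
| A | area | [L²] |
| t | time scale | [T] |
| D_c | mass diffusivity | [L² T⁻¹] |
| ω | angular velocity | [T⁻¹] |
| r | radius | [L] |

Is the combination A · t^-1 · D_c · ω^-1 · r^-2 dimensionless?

Sum the exponent of each base dimension across the product:
  L: [A]_L − [t]_L + [D_c]_L − [ω]_L − 2·[r]_L = (2) − (0) + (2) − (0) − 2·(1) = 2
  T: [A]_T − [t]_T + [D_c]_T − [ω]_T − 2·[r]_T = (0) − (1) + (-1) − (-1) − 2·(0) = -1
Net dimensions [L² T⁻¹] ≠ [1] — not dimensionless.

no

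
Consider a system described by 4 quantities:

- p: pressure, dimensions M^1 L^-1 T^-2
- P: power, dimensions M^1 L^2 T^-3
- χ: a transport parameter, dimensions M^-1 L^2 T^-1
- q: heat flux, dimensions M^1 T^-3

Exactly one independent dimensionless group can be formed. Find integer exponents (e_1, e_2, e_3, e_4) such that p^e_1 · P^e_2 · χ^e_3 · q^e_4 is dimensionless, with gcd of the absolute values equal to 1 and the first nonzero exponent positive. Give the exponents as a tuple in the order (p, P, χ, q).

(4, 1, 1, -4)

M: e_1·(1) + e_2·(1) + e_3·(-1) + e_4·(1) = 0
L: e_1·(-1) + e_2·(2) + e_3·(2) + e_4·(0) = 0
T: e_1·(-2) + e_2·(-3) + e_3·(-1) + e_4·(-3) = 0
Solving this homogeneous linear system for the smallest-integer solution (first nonzero entry positive) gives (4, 1, 1, -4).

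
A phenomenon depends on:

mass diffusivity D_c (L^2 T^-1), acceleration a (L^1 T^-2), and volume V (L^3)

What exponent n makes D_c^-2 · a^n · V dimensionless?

Balance the L exponent: (1)·n from a, plus −2·(2) + (3) = -1 from the rest, must sum to zero.
n − 1 = 0, so n = 1.

1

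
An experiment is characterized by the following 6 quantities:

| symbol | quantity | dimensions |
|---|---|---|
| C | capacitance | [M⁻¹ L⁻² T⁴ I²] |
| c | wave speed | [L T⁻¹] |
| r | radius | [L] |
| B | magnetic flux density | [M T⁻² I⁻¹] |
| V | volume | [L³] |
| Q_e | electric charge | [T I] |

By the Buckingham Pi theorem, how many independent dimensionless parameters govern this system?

2

There are 6 variables and 4 base dimensions (M, L, T, I).
The dimension matrix has rank 4.
Independent dimensionless groups: 6 − 4 = 2.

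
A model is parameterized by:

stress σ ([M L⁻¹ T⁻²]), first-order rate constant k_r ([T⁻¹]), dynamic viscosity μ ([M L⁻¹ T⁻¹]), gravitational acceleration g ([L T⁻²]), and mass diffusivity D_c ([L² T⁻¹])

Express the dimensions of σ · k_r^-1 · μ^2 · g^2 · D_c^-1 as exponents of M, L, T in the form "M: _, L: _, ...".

Collect each base-dimension exponent across the product:
  M: (1) − (0) + 2·(1) + 2·(0) − (0) = 3
  L: (-1) − (0) + 2·(-1) + 2·(1) − (2) = -3
  T: (-2) − (-1) + 2·(-1) + 2·(-2) − (-1) = -6
So the dimensions are [M³ L⁻³ T⁻⁶].

M: 3, L: -3, T: -6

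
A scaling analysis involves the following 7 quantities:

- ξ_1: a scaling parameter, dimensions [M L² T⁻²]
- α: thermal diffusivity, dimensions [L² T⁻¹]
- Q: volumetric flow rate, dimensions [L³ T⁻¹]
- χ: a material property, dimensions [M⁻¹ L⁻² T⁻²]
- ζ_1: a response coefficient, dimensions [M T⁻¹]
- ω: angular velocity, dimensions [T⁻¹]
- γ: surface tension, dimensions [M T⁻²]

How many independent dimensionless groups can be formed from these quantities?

There are 7 variables and 3 base dimensions (M, L, T).
The dimension matrix has rank 3.
Independent dimensionless groups: 7 − 3 = 4.

4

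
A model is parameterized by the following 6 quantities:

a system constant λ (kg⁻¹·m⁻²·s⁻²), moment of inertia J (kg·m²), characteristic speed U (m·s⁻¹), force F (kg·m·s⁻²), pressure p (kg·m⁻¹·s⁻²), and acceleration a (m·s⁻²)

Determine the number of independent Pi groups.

3

There are 6 variables and 3 base dimensions (M, L, T).
The dimension matrix has rank 3.
Independent dimensionless groups: 6 − 3 = 3.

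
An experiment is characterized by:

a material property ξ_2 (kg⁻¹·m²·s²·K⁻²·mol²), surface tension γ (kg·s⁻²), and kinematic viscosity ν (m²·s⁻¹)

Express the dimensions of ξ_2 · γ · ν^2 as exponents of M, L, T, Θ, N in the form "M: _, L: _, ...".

Collect each base-dimension exponent across the product:
  M: (-1) + (1) + 2·(0) = 0
  L: (2) + (0) + 2·(2) = 6
  T: (2) + (-2) + 2·(-1) = -2
  Θ: (-2) + (0) + 2·(0) = -2
  N: (2) + (0) + 2·(0) = 2
So the dimensions are [L⁶ T⁻² Θ⁻² N²].

M: 0, L: 6, T: -2, Θ: -2, N: 2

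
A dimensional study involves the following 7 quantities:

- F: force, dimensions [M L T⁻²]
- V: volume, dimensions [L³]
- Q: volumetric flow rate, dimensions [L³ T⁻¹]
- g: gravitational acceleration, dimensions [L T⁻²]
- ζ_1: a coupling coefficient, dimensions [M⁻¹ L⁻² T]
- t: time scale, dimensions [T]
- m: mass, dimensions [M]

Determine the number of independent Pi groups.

4

There are 7 variables and 3 base dimensions (M, L, T).
The dimension matrix has rank 3.
Independent dimensionless groups: 7 − 3 = 4.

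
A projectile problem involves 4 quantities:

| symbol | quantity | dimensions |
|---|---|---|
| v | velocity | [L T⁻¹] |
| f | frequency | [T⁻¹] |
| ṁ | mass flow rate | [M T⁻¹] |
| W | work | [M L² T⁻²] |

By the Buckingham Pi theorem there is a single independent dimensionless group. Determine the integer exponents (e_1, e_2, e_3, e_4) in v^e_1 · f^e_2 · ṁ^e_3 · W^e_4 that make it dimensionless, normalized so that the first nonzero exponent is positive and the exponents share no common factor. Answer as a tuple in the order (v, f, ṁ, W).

M: e_1·(0) + e_2·(0) + e_3·(1) + e_4·(1) = 0
L: e_1·(1) + e_2·(0) + e_3·(0) + e_4·(2) = 0
T: e_1·(-1) + e_2·(-1) + e_3·(-1) + e_4·(-2) = 0
Solving this homogeneous linear system for the smallest-integer solution (first nonzero entry positive) gives (2, -1, 1, -1).

(2, -1, 1, -1)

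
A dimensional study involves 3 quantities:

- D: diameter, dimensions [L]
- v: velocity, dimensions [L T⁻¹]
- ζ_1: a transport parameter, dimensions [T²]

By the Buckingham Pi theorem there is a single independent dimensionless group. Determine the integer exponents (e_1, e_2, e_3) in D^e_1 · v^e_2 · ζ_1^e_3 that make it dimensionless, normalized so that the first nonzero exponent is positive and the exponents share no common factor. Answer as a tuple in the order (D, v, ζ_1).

L: e_1·(1) + e_2·(1) + e_3·(0) = 0
T: e_1·(0) + e_2·(-1) + e_3·(2) = 0
Solving this homogeneous linear system for the smallest-integer solution (first nonzero entry positive) gives (2, -2, -1).

(2, -2, -1)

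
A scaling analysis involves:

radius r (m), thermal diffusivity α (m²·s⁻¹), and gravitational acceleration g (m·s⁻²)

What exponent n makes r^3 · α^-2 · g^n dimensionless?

1

Balance the L exponent: (1)·n from g, plus 3·(1) − 2·(2) = -1 from the rest, must sum to zero.
n − 1 = 0, so n = 1.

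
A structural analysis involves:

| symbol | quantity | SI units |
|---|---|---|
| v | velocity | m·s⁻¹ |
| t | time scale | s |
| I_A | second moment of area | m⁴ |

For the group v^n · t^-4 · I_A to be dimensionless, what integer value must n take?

-4

Balance the L exponent: (1)·n from v, plus −4·(0) + (4) = 4 from the rest, must sum to zero.
n + 4 = 0, so n = -4.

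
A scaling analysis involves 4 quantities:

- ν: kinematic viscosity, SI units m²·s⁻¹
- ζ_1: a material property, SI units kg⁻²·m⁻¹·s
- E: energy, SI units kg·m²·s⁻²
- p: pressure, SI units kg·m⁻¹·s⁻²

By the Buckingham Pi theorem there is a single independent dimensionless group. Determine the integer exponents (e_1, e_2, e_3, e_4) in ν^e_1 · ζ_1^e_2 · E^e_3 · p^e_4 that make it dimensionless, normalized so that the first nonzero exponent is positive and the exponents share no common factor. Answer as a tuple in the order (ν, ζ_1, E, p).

M: e_1·(0) + e_2·(-2) + e_3·(1) + e_4·(1) = 0
L: e_1·(2) + e_2·(-1) + e_3·(2) + e_4·(-1) = 0
T: e_1·(-1) + e_2·(1) + e_3·(-2) + e_4·(-2) = 0
Solving this homogeneous linear system for the smallest-integer solution (first nonzero entry positive) gives (3, -1, -3, 1).

(3, -1, -3, 1)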